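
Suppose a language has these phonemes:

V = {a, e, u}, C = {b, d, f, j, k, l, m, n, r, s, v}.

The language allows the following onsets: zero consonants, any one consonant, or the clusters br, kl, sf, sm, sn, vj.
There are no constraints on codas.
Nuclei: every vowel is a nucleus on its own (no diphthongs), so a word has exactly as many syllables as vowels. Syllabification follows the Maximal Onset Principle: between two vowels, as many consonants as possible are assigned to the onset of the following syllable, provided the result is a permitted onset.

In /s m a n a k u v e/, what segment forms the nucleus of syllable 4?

e

The vowels are a, a, u, e — 4 nuclei, so 4 syllables.
The fourth nucleus (vowel 4 from the left) is /e/.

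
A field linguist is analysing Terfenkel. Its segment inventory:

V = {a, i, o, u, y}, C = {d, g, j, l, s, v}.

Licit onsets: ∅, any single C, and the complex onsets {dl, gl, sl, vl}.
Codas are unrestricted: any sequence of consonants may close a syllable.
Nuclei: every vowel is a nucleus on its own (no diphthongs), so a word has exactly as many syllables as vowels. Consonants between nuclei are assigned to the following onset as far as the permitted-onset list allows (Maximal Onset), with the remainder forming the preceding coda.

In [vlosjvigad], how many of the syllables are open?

Nuclei (vowels): o, i, a → 3 syllables.
Between /o/ (V1) and /i/ (V2): cluster /sjv/ — the longest permitted-onset suffix is /v/; onset = /v/, preceding coda = /sj/.
Between /i/ (V2) and /a/ (V3): /g/ is a single consonant, so it becomes the next onset.
So the parse is vlosj.vi.gad.
Classifying each syllable: /vlosj/ (closed), /vi/ (open), /gad/ (closed).
Open syllables: 1.

1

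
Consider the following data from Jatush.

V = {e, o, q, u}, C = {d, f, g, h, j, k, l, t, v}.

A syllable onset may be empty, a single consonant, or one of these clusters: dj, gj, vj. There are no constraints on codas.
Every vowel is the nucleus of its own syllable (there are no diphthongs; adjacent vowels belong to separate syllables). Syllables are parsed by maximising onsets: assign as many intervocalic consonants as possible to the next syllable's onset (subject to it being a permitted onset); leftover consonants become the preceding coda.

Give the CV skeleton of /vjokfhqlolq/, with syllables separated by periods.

Vowels present: o, q, o, q; each is a nucleus, giving 4 syllables.
/o…q/ gap (V1→V2): /kfh/; trying suffixes from longest down, /h/ is the first permitted one, so coda /kf/ | onset /h/.
/q…o/ gap (V2→V3): /l/ → onset of the next syllable (single consonants are always licit onsets).
/o…q/ gap (V3→V4): /l/ is a single consonant, so it becomes the next onset.
So the parse is vjokf.hq.lo.lq.
Mapping each syllable to C/V: /vjokf/ → CCVCC, /hq/ → CV, /lo/ → CV, /lq/ → CV.

CCVCC.CV.CV.CV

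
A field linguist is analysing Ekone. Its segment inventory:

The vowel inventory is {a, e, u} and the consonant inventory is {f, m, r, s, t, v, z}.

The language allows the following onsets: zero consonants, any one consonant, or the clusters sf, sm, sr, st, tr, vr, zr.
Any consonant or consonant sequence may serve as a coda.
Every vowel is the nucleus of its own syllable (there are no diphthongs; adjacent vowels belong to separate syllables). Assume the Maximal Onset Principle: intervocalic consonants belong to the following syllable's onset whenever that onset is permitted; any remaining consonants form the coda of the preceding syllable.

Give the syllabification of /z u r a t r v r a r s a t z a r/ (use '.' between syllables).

zu.ratr.vrar.sat.zar

The vowels are u, a, a, a, a — 5 nuclei, so 5 syllables.
V1 /u/ – V2 /a/: /r/ is a single consonant, so it becomes the next onset.
V2 /a/ – V3 /a/: /trvr/ — longest licit onset from the right is /vr/, leaving /tr/ as coda.
V3 /a/ – V4 /a/: /rs/ — longest licit onset from the right is /s/, leaving /r/ as coda.
V4 /a/ – V5 /a/: /tz/ — longest licit onset from the right is /z/, leaving /t/ as coda.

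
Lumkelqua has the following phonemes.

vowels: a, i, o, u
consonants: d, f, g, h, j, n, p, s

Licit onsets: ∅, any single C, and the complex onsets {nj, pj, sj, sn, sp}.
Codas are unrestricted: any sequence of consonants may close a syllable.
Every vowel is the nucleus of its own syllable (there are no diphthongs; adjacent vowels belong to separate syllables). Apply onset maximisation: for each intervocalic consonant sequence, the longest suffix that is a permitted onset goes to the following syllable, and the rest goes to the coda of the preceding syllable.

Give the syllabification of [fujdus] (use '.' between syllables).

Nuclei (vowels): u, u → 2 syllables.
/u…u/ gap (V1→V2): cluster /jd/ — the longest permitted-onset suffix is /d/; onset = /d/, preceding coda = /j/.

fuj.dus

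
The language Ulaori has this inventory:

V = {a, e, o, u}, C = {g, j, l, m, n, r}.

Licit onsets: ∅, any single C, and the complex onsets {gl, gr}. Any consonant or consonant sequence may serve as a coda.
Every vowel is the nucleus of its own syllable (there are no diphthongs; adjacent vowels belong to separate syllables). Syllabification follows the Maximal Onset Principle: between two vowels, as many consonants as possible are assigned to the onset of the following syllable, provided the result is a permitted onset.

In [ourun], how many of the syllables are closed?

1

Vowels present: o, u, u; each is a nucleus, giving 3 syllables.
Between /o/ (V1) and /u/ (V2): hiatus — the boundary sits between the two vowels.
Between /u/ (V2) and /u/ (V3): just /r/ — single C goes to the following onset.
So the parse is o.u.run.
Classifying each syllable: /o/ (open), /u/ (open), /run/ (closed).
Closed syllables: 1.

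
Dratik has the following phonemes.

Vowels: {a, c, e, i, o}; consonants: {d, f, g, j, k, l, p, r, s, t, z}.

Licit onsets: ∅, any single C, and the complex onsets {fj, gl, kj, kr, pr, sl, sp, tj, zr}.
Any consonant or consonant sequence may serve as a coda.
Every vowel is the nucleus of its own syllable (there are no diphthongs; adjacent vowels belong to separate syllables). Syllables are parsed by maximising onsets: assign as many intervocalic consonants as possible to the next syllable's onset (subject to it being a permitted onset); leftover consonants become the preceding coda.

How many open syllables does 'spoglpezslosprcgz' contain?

0

The vowels are o, e, o, c — 4 nuclei, so 4 syllables.
Between /o/ (V1) and /e/ (V2): /glp/ splits as /gl/ + /p/ (/p/ is the longest suffix that is a licit onset).
Between /e/ (V2) and /o/ (V3): /zsl/ splits as /z/ + /sl/ (/sl/ is the longest suffix that is a licit onset).
Between /o/ (V3) and /c/ (V4): /spr/ — longest licit onset from the right is /pr/, leaving /s/ as coda.
So the parse is spogl.pez.slos.prcgz.
Classifying each syllable: /spogl/ (closed), /pez/ (closed), /slos/ (closed), /prcgz/ (closed).
Open syllables: 0.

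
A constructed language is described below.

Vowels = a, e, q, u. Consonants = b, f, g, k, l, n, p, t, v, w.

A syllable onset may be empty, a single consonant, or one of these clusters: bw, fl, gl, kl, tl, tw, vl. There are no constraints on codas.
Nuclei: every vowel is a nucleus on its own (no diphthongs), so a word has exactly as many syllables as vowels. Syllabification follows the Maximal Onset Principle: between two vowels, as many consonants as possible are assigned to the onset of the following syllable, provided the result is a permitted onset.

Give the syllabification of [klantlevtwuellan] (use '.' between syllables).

klan.tlev.twu.el.lan

The vowels are a, e, u, e, a — 5 nuclei, so 5 syllables.
Between /a/ (V1) and /e/ (V2): /ntl/ splits as /n/ + /tl/ (/tl/ is the longest suffix that is a licit onset).
Between /e/ (V2) and /u/ (V3): /vtw/ — longest licit onset from the right is /tw/, leaving /v/ as coda.
Between /u/ (V3) and /e/ (V4): no consonants, so the boundary falls immediately after /u/.
Between /e/ (V4) and /a/ (V5): /ll/; trying suffixes from longest down, /l/ is the first permitted one, so coda /l/ | onset /l/.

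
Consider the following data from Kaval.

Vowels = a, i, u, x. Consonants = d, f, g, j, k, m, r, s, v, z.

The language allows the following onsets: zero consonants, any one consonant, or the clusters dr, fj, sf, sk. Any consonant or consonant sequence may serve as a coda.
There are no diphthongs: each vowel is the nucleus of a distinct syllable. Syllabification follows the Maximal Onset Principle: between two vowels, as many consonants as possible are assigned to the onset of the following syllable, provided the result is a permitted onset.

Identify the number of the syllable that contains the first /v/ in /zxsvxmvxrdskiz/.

The vowels are x, x, x, i — 4 nuclei, so 4 syllables.
V1 /x/ – V2 /x/: /sv/ — longest licit onset from the right is /v/, leaving /s/ as coda.
V2 /x/ – V3 /x/: cluster /mv/ — the longest permitted-onset suffix is /v/; onset = /v/, preceding coda = /m/.
V3 /x/ – V4 /i/: /rdsk/ splits as /rd/ + /sk/ (/sk/ is the longest suffix that is a licit onset).
Syllabification: zxs.vxm.vxrd.skiz.
The first /v/ is in the onset of syllable 2 (/vxm/).

2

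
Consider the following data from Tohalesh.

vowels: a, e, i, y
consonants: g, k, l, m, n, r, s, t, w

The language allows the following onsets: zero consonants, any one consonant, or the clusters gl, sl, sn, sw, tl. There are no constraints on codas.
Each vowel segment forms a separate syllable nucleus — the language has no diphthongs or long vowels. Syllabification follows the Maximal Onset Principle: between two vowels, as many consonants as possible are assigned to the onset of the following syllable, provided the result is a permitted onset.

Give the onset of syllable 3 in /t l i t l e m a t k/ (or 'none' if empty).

m

Vowels present: i, e, a; each is a nucleus, giving 3 syllables.
σ1/σ2 boundary: cluster /tl/ — /tl/ is itself a permitted onset, so the whole cluster goes right; preceding coda = ∅.
σ2/σ3 boundary: /m/ → onset of the next syllable (single consonants are always licit onsets).
Result: tli.tle.matk.
Syllable 3 is /matk/: onset /m/, nucleus /a/, coda /tk/.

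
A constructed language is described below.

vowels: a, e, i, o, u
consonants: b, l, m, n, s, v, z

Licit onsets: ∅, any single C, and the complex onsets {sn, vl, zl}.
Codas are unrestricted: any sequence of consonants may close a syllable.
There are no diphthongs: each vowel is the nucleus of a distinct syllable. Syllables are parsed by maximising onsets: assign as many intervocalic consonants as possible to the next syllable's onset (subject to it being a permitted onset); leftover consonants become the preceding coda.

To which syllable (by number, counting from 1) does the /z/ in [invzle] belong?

2

Nuclei (vowels): i, e → 2 syllables.
Between /i/ (V1) and /e/ (V2): cluster /nvzl/ — the longest permitted-onset suffix is /zl/; onset = /zl/, preceding coda = /nv/.
So the parse is inv.zle.
The /z/ is in the onset of syllable 2 (/zle/).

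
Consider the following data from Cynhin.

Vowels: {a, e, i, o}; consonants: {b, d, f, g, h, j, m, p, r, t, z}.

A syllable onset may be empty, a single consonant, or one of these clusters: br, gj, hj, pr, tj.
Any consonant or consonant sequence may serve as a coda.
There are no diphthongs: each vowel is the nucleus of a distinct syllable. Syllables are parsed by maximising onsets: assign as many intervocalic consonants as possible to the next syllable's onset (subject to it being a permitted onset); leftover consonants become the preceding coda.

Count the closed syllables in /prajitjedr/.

Vowels present: a, i, e; each is a nucleus, giving 3 syllables.
σ1/σ2 boundary: /j/ is a single consonant, so it becomes the next onset.
σ2/σ3 boundary: /tj/ is a licit onset in full, so it all attaches to the next syllable.
So the parse is pra.ji.tjedr.
Classifying each syllable: /pra/ (open), /ji/ (open), /tjedr/ (closed).
Closed syllables: 1.

1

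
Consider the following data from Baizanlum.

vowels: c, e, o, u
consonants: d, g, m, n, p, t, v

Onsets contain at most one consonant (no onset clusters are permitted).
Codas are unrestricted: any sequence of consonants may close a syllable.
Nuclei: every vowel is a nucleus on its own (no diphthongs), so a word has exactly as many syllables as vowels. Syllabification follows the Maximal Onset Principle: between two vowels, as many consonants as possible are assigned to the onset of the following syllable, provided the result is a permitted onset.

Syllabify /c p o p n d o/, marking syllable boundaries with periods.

c.popn.do

Vowels present: c, o, o; each is a nucleus, giving 3 syllables.
V1 /c/ – V2 /o/: /p/ is a single consonant, so it becomes the next onset.
V2 /o/ – V3 /o/: /pnd/; trying suffixes from longest down, /d/ is the first permitted one, so coda /pn/ | onset /d/.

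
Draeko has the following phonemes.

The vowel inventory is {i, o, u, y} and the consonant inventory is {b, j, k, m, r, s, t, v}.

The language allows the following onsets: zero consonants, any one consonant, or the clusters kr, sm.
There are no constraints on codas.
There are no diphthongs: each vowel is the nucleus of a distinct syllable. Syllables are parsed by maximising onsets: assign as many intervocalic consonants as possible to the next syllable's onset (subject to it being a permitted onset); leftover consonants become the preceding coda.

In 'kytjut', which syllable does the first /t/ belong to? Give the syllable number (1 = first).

The vowels are y, u — 2 nuclei, so 2 syllables.
V1 /y/ – V2 /u/: cluster /tj/ — the longest permitted-onset suffix is /j/; onset = /j/, preceding coda = /t/.
Result: kyt.jut.
The first /t/ is in the coda of syllable 1 (/kyt/).

1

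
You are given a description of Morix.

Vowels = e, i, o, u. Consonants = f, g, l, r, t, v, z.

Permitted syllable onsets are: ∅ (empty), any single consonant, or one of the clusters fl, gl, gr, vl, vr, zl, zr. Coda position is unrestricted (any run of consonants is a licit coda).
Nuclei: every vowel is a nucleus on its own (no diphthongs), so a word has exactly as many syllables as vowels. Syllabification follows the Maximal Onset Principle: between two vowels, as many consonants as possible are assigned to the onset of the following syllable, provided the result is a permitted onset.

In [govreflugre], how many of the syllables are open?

Nuclei (vowels): o, e, u, e → 4 syllables.
/o…e/ gap (V1→V2): /vr/ is a licit onset in full, so it all attaches to the next syllable.
/e…u/ gap (V2→V3): /fl/ — entire cluster is a permitted onset → onset /fl/, coda ∅.
/u…e/ gap (V3→V4): cluster /gr/ — /gr/ is itself a permitted onset, so the whole cluster goes right; preceding coda = ∅.
Putting it together: go.vre.flu.gre.
Classifying each syllable: /go/ (open), /vre/ (open), /flu/ (open), /gre/ (open).
Open syllables: 4.

4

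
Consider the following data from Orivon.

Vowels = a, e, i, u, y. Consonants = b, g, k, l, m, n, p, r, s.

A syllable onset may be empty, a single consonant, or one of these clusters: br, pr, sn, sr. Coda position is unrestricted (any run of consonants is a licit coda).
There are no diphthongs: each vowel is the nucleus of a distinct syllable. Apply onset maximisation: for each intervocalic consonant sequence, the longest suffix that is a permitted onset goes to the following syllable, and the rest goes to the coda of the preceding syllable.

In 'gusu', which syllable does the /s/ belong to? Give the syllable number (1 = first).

2

The vowels are u, u — 2 nuclei, so 2 syllables.
σ1/σ2 boundary: /s/ → onset of the next syllable (single consonants are always licit onsets).
Syllabification: gu.su.
The /s/ is in the onset of syllable 2 (/su/).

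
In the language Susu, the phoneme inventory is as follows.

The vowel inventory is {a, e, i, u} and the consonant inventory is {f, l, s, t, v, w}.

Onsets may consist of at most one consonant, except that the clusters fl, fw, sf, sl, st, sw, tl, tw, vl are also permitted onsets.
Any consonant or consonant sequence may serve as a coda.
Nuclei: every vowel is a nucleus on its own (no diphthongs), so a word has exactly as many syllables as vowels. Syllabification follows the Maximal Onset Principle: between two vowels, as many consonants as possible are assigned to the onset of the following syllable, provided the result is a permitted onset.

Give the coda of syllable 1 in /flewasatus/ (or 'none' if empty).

none

The vowels are e, a, a, u — 4 nuclei, so 4 syllables.
/e…a/ gap (V1→V2): just /w/ — single C goes to the following onset.
/a…a/ gap (V2→V3): /s/ is a single consonant, so it becomes the next onset.
/a…u/ gap (V3→V4): /t/ → onset of the next syllable (single consonants are always licit onsets).
Putting it together: fle.wa.sa.tus.
Syllable 1 is /fle/: onset /fl/, nucleus /e/, coda ∅.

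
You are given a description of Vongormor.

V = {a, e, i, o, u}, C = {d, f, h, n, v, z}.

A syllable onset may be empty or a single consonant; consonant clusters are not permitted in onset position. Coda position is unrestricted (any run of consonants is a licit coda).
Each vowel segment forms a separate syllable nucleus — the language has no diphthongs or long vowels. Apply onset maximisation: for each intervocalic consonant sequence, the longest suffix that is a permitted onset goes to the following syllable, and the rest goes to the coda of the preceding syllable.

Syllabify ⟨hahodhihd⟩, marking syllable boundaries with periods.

ha.hod.hihd

The vowels are a, o, i — 3 nuclei, so 3 syllables.
V1 /a/ – V2 /o/: /h/ is a single consonant, so it becomes the next onset.
V2 /o/ – V3 /i/: /dh/ — longest licit onset from the right is /h/, leaving /d/ as coda.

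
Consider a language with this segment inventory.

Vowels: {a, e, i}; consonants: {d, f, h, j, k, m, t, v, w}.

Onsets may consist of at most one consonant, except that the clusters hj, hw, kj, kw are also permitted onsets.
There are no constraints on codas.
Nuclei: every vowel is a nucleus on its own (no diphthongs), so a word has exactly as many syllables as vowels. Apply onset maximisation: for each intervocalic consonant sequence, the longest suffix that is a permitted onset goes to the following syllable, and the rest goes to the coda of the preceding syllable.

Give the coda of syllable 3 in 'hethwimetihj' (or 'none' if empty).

The vowels are e, i, e, i — 4 nuclei, so 4 syllables.
σ1/σ2 boundary: /thw/ — longest licit onset from the right is /hw/, leaving /t/ as coda.
σ2/σ3 boundary: /m/ → onset of the next syllable (single consonants are always licit onsets).
σ3/σ4 boundary: just /t/ — single C goes to the following onset.
Syllabification: het.hwi.me.tihj.
Syllable 3 is /me/: onset /m/, nucleus /e/, coda ∅.

none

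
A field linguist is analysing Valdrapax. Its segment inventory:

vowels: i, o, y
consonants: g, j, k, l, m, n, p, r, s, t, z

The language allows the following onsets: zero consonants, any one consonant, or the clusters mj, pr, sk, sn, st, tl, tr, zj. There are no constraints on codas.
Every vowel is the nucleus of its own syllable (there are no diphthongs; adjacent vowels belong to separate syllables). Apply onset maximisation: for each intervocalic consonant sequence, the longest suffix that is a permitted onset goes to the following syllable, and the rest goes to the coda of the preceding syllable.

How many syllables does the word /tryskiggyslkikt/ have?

4

Nuclei (vowels): y, i, y, i → 4 syllables.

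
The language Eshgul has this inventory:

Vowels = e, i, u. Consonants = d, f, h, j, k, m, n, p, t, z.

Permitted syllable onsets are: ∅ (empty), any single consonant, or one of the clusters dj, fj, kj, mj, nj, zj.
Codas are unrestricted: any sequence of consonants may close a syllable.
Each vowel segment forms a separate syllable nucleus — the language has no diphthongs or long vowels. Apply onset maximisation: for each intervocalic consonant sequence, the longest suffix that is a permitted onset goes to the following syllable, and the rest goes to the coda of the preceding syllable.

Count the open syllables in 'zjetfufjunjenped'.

The vowels are e, u, u, e, e — 5 nuclei, so 5 syllables.
Between /e/ (V1) and /u/ (V2): /tf/ — longest licit onset from the right is /f/, leaving /t/ as coda.
Between /u/ (V2) and /u/ (V3): /fj/ is a licit onset in full, so it all attaches to the next syllable.
Between /u/ (V3) and /e/ (V4): /nj/ is a licit onset in full, so it all attaches to the next syllable.
Between /e/ (V4) and /e/ (V5): /np/ — longest licit onset from the right is /p/, leaving /n/ as coda.
Syllabification: zjet.fu.fju.njen.ped.
Classifying each syllable: /zjet/ (closed), /fu/ (open), /fju/ (open), /njen/ (closed), /ped/ (closed).
Open syllables: 2.

2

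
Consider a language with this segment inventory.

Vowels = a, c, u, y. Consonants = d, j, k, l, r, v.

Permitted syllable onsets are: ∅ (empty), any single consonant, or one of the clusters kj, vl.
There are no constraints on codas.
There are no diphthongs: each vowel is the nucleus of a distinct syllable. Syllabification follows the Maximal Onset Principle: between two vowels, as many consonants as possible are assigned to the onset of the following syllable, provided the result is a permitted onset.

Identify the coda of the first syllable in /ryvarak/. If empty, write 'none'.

The vowels are y, a, a — 3 nuclei, so 3 syllables.
Between /y/ (V1) and /a/ (V2): /v/ is a single consonant, so it becomes the next onset.
Between /a/ (V2) and /a/ (V3): just /r/ — single C goes to the following onset.
Result: ry.va.rak.
Syllable 1 is /ry/: onset /r/, nucleus /y/, coda ∅.

none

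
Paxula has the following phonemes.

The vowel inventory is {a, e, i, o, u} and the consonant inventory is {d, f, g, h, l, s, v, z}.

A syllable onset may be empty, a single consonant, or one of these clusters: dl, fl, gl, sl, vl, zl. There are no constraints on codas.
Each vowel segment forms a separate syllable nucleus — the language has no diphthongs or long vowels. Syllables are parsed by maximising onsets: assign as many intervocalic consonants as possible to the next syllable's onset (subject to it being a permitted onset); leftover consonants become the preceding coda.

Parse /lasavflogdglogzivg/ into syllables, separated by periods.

Vowels present: a, a, o, o, i; each is a nucleus, giving 5 syllables.
σ1/σ2 boundary: /s/ is a single consonant, so it becomes the next onset.
σ2/σ3 boundary: /vfl/ splits as /v/ + /fl/ (/fl/ is the longest suffix that is a licit onset).
σ3/σ4 boundary: /gdgl/ splits as /gd/ + /gl/ (/gl/ is the longest suffix that is a licit onset).
σ4/σ5 boundary: /gz/; trying suffixes from longest down, /z/ is the first permitted one, so coda /g/ | onset /z/.

la.sav.flogd.glog.zivg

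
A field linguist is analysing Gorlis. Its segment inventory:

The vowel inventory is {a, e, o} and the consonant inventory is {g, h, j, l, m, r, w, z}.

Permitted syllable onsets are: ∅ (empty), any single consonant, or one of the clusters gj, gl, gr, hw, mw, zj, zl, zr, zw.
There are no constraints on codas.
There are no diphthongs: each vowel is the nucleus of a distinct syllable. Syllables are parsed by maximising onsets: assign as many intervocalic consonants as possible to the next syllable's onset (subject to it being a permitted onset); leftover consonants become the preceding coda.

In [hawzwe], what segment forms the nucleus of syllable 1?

Nuclei (vowels): a, e → 2 syllables.
The first nucleus (vowel 1 from the left) is /a/.

a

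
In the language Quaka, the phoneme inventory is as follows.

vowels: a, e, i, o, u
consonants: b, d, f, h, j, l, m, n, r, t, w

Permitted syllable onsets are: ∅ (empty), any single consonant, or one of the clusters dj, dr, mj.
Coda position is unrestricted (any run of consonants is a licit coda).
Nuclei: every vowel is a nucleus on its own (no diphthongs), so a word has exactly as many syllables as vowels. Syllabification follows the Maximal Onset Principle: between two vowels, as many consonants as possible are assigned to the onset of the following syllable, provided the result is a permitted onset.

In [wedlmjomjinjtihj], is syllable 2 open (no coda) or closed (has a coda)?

Nuclei (vowels): e, o, i, i → 4 syllables.
/e…o/ gap (V1→V2): /dlmj/; trying suffixes from longest down, /mj/ is the first permitted one, so coda /dl/ | onset /mj/.
/o…i/ gap (V2→V3): /mj/ is a licit onset in full, so it all attaches to the next syllable.
/i…i/ gap (V3→V4): cluster /njt/ — the longest permitted-onset suffix is /t/; onset = /t/, preceding coda = /nj/.
Result: wedl.mjo.mjinj.tihj.
Syllable 2 is /mjo/; it ends in its nucleus with no coda, so it is open.

open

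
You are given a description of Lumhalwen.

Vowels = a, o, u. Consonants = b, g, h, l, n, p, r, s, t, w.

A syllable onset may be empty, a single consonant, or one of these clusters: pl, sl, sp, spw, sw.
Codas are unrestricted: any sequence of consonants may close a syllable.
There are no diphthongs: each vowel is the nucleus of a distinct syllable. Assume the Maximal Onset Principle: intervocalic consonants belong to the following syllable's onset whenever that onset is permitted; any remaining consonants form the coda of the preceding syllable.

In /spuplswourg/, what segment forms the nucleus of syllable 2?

Nuclei (vowels): u, o, u → 3 syllables.
The second nucleus (vowel 2 from the left) is /o/.

o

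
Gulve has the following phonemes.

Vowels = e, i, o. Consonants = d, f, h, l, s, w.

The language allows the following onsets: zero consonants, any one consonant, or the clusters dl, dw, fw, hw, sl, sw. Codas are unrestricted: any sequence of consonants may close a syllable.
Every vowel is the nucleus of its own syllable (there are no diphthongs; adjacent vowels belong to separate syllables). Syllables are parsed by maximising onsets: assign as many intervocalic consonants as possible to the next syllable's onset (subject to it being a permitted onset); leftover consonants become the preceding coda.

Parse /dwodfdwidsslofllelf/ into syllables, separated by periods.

Nuclei (vowels): o, i, o, e → 4 syllables.
/o…i/ gap (V1→V2): cluster /dfdw/ — the longest permitted-onset suffix is /dw/; onset = /dw/, preceding coda = /df/.
/i…o/ gap (V2→V3): /dssl/; trying suffixes from longest down, /sl/ is the first permitted one, so coda /ds/ | onset /sl/.
/o…e/ gap (V3→V4): /fll/; trying suffixes from longest down, /l/ is the first permitted one, so coda /fl/ | onset /l/.

dwodf.dwids.slofl.lelf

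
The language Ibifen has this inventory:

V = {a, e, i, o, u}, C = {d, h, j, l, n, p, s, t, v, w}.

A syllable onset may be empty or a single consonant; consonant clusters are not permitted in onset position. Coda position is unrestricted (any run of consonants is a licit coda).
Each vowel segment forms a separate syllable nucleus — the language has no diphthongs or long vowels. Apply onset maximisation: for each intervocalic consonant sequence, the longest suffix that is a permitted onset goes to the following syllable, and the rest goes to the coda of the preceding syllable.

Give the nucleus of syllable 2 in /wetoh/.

Vowels present: e, o; each is a nucleus, giving 2 syllables.
The second nucleus (vowel 2 from the left) is /o/.

o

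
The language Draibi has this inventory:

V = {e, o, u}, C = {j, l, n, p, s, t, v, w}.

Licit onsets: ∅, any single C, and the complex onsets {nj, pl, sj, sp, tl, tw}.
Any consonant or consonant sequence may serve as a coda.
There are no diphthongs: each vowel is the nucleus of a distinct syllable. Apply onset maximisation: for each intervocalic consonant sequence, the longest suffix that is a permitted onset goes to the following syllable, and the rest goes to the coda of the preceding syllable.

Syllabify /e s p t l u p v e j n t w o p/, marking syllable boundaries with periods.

esp.tlup.vejn.twop

The vowels are e, u, e, o — 4 nuclei, so 4 syllables.
V1 /e/ – V2 /u/: /sptl/ — longest licit onset from the right is /tl/, leaving /sp/ as coda.
V2 /u/ – V3 /e/: cluster /pv/ — the longest permitted-onset suffix is /v/; onset = /v/, preceding coda = /p/.
V3 /e/ – V4 /o/: /jntw/ — longest licit onset from the right is /tw/, leaving /jn/ as coda.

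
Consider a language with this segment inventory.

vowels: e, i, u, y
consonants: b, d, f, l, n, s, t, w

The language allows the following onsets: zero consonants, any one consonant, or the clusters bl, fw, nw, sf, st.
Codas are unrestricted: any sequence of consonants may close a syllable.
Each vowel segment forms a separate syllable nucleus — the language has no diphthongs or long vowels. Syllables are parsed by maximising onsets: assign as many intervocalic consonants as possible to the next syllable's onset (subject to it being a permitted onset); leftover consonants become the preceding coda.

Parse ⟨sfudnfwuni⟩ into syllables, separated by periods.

Vowels present: u, u, i; each is a nucleus, giving 3 syllables.
Between /u/ (V1) and /u/ (V2): /dnfw/ — longest licit onset from the right is /fw/, leaving /dn/ as coda.
Between /u/ (V2) and /i/ (V3): /n/ is a single consonant, so it becomes the next onset.

sfudn.fwu.ni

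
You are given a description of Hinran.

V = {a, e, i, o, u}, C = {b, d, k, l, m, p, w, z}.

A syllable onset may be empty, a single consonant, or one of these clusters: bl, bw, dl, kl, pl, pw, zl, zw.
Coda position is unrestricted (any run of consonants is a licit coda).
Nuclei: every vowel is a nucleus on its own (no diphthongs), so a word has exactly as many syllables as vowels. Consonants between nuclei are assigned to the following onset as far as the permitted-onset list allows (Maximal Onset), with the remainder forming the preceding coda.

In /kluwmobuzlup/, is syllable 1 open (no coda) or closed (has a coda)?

Vowels present: u, o, u, u; each is a nucleus, giving 4 syllables.
σ1/σ2 boundary: /wm/ — longest licit onset from the right is /m/, leaving /w/ as coda.
σ2/σ3 boundary: /b/ is a single consonant, so it becomes the next onset.
σ3/σ4 boundary: /zl/ is a licit onset in full, so it all attaches to the next syllable.
So the parse is kluw.mo.bu.zlup.
Syllable 1 is /kluw/ with coda /w/, so it is closed.

closed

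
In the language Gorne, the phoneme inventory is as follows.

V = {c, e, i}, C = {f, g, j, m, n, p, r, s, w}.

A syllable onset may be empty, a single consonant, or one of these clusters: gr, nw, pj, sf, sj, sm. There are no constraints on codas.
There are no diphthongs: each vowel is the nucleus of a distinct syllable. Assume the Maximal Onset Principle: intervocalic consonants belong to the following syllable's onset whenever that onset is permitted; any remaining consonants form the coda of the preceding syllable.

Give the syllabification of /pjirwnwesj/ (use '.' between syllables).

Vowels present: i, e; each is a nucleus, giving 2 syllables.
σ1/σ2 boundary: /rwnw/; trying suffixes from longest down, /nw/ is the first permitted one, so coda /rw/ | onset /nw/.

pjirw.nwesj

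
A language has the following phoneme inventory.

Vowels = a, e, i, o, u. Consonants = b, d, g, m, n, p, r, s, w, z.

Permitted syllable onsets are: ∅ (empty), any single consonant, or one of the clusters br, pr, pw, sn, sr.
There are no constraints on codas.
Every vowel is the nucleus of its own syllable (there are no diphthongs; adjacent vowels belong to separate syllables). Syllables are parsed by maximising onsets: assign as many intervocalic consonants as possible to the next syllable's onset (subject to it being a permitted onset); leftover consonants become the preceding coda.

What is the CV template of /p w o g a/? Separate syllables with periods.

Nuclei (vowels): o, a → 2 syllables.
V1 /o/ – V2 /a/: /g/ is a single consonant, so it becomes the next onset.
Syllabification: pwo.ga.
Mapping each syllable to C/V: /pwo/ → CCV, /ga/ → CV.

CCV.CV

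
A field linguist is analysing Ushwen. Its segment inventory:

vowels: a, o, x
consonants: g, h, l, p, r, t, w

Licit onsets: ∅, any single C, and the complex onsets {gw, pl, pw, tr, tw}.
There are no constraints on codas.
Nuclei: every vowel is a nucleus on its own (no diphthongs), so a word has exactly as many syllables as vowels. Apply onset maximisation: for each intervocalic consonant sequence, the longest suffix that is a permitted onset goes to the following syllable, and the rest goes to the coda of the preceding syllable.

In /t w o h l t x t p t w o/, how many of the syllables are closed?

The vowels are o, x, o — 3 nuclei, so 3 syllables.
Between /o/ (V1) and /x/ (V2): /hlt/ — longest licit onset from the right is /t/, leaving /hl/ as coda.
Between /x/ (V2) and /o/ (V3): /tptw/ — longest licit onset from the right is /tw/, leaving /tp/ as coda.
Result: twohl.txtp.two.
Classifying each syllable: /twohl/ (closed), /txtp/ (closed), /two/ (open).
Closed syllables: 2.

2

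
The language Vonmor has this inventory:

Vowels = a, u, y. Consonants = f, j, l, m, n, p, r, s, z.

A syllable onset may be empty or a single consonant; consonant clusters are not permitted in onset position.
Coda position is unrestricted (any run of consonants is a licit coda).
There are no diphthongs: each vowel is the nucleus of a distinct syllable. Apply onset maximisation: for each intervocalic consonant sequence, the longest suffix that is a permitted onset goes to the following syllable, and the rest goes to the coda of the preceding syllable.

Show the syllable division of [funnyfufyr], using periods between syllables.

fun.ny.fu.fyr

Nuclei (vowels): u, y, u, y → 4 syllables.
Between /u/ (V1) and /y/ (V2): /nn/ splits as /n/ + /n/ (/n/ is the longest suffix that is a licit onset).
Between /y/ (V2) and /u/ (V3): /f/ is a single consonant, so it becomes the next onset.
Between /u/ (V3) and /y/ (V4): just /f/ — single C goes to the following onset.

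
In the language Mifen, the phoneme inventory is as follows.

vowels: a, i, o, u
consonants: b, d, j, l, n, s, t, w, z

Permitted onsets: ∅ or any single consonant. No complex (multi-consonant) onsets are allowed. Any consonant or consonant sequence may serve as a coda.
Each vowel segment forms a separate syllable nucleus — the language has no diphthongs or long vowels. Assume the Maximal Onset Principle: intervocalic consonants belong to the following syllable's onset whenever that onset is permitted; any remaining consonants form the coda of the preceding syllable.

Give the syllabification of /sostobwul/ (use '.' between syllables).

sos.tob.wul

Nuclei (vowels): o, o, u → 3 syllables.
/o…o/ gap (V1→V2): cluster /st/ — the longest permitted-onset suffix is /t/; onset = /t/, preceding coda = /s/.
/o…u/ gap (V2→V3): /bw/; trying suffixes from longest down, /w/ is the first permitted one, so coda /b/ | onset /w/.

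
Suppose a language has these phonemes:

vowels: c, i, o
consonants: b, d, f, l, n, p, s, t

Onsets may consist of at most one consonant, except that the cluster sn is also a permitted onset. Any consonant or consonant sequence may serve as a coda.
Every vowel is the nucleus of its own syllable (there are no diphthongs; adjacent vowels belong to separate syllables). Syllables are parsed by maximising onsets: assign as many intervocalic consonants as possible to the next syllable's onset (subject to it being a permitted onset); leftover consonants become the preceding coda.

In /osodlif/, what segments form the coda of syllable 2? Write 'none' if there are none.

The vowels are o, o, i — 3 nuclei, so 3 syllables.
V1 /o/ – V2 /o/: /s/ → onset of the next syllable (single consonants are always licit onsets).
V2 /o/ – V3 /i/: /dl/ splits as /d/ + /l/ (/l/ is the longest suffix that is a licit onset).
So the parse is o.sod.lif.
Syllable 2 is /sod/: onset /s/, nucleus /o/, coda /d/.

d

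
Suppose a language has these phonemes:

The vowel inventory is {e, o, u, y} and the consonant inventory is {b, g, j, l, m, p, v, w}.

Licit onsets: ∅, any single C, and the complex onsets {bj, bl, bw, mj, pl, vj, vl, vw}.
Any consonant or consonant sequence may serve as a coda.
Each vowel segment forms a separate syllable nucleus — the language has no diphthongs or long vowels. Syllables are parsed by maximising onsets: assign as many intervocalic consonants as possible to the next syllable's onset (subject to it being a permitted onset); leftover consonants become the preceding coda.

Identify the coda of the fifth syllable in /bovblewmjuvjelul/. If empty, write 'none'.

l

The vowels are o, e, u, e, u — 5 nuclei, so 5 syllables.
σ1/σ2 boundary: /vbl/ — longest licit onset from the right is /bl/, leaving /v/ as coda.
σ2/σ3 boundary: /wmj/ splits as /w/ + /mj/ (/mj/ is the longest suffix that is a licit onset).
σ3/σ4 boundary: /vj/ — entire cluster is a permitted onset → onset /vj/, coda ∅.
σ4/σ5 boundary: /l/ is a single consonant, so it becomes the next onset.
Syllabification: bov.blew.mju.vje.lul.
Syllable 5 is /lul/: onset /l/, nucleus /u/, coda /l/.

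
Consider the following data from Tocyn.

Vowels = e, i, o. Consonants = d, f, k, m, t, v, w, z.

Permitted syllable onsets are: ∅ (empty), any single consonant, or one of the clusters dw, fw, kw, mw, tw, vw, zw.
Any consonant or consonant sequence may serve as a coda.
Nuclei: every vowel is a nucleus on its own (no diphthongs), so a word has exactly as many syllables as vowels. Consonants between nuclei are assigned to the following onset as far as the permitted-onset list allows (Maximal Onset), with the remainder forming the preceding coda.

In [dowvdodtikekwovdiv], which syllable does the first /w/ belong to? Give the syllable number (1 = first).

1

Vowels present: o, o, i, e, o, i; each is a nucleus, giving 6 syllables.
V1 /o/ – V2 /o/: /wvd/ splits as /wv/ + /d/ (/d/ is the longest suffix that is a licit onset).
V2 /o/ – V3 /i/: /dt/ splits as /d/ + /t/ (/t/ is the longest suffix that is a licit onset).
V3 /i/ – V4 /e/: /k/ → onset of the next syllable (single consonants are always licit onsets).
V4 /e/ – V5 /o/: /kw/ is a licit onset in full, so it all attaches to the next syllable.
V5 /o/ – V6 /i/: /vd/ — longest licit onset from the right is /d/, leaving /v/ as coda.
Syllabification: dowv.dod.ti.ke.kwov.div.
The first /w/ is in the coda of syllable 1 (/dowv/).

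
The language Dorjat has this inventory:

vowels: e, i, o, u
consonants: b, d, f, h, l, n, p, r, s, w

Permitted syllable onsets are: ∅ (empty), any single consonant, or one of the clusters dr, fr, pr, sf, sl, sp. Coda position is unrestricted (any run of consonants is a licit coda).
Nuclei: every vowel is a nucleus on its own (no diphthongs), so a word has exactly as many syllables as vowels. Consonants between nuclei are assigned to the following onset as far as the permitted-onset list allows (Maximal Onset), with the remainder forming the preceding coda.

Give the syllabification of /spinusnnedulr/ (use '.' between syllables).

spi.nusn.ne.dulr

Nuclei (vowels): i, u, e, u → 4 syllables.
σ1/σ2 boundary: just /n/ — single C goes to the following onset.
σ2/σ3 boundary: cluster /snn/ — the longest permitted-onset suffix is /n/; onset = /n/, preceding coda = /sn/.
σ3/σ4 boundary: /d/ → onset of the next syllable (single consonants are always licit onsets).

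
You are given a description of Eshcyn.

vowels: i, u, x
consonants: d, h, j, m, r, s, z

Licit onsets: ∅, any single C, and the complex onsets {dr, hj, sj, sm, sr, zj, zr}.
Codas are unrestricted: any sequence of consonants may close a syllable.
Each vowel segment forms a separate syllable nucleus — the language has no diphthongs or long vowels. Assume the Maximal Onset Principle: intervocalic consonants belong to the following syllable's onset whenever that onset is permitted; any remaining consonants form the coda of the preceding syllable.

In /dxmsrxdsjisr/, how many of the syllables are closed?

3

Vowels present: x, x, i; each is a nucleus, giving 3 syllables.
σ1/σ2 boundary: /msr/; trying suffixes from longest down, /sr/ is the first permitted one, so coda /m/ | onset /sr/.
σ2/σ3 boundary: /dsj/ — longest licit onset from the right is /sj/, leaving /d/ as coda.
Syllabification: dxm.srxd.sjisr.
Classifying each syllable: /dxm/ (closed), /srxd/ (closed), /sjisr/ (closed).
Closed syllables: 3.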